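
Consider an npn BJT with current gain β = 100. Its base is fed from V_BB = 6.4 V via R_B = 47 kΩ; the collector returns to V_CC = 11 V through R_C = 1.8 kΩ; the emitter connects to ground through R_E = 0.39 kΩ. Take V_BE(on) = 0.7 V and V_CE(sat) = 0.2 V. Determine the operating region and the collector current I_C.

saturation; I_C ≈ 4.9 mA

Assume active: I_B = (6.4 − 0.7)/(47 + 101×0.39) = 0.066 mA, I_C = β·I_B = 6.6 mA.
Then V_CE = 11 − 6.6×1.8 − 6.66×0.39 = -3.48 V < 0.2 V — the active assumption fails.
Re-solve with V_CE = 0.2 V. KCL at the emitter: V_E/R_E = (V_BB−0.7−V_E)/R_B + (V_CC−0.2−V_E)/R_C, giving V_E = 1.95 V.
I_C = (V_CC − 0.2 − V_E)/R_C = (10.8 − 1.95)/1.8 = 4.92 mA.
Check: I_B = (5.7 − 1.95)/47 = 0.0798 mA, and β·I_B = 7.98 mA > I_C, confirming saturation.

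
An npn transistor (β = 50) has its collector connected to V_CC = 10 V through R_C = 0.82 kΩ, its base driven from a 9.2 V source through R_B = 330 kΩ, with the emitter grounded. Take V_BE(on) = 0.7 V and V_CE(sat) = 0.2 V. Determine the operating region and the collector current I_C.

Assume active. Base-emitter loop: I_B = (V_BB − V_BE)/R_B = (9.2 − 0.7)/330 = 0.0258 mA.
I_C = β·I_B = 50×0.0258 = 1.29 mA.
V_CE = V_CC − I_C·R_C = 10 − 1.29×0.82 = 8.94 V > V_CE(sat), so the active-region assumption holds.

active; I_C ≈ 1.3 mA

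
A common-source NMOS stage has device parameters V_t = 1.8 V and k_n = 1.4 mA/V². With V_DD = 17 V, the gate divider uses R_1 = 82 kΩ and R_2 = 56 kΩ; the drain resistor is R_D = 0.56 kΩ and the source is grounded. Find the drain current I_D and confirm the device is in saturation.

I_D ≈ 18 mA

V_G = V_DD·R_2/(R_1+R_2) = 17×56/138 = 6.9 V. With the source grounded, V_GS = V_G = 6.9 V.
Assume saturation: I_D = (k_n/2)(V_GS − V_t)² = (1.4/2)×(6.9 − 1.8)² = 0.7×5.1² = 18.2 mA.
V_DS = V_DD − I_D·R_D = 17 − 18.2×0.56 = 6.81 V.
Saturation requires V_DS ≥ V_GS − V_t = 5.1 V; 6.81 ≥ 5.1 ✓.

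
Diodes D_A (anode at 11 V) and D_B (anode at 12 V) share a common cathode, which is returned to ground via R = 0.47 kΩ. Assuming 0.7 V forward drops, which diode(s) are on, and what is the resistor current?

Only D_B conducts; I_R ≈ 24 mA

Assume both conduct. Then node N would need to be at both 11−0.7 = 10.3 V and 12−0.7 = 11.3 V, which is impossible.
Assume only D_B conducts: V_N = 12 − 0.7 = 11.3 V, so I_R = 11.3/0.47 = 24 mA.
Check D_A: its anode-to-cathode voltage is 11 − 11.3 = -0.3 V < 0.7 V, so it is off. The assumption is consistent.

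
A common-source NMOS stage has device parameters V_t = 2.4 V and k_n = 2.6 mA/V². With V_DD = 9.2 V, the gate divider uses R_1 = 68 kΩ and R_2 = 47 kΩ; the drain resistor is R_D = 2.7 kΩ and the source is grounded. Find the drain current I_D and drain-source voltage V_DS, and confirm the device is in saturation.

I_D ≈ 2.4 mA, V_DS ≈ 2.7 V

V_G = V_DD·R_2/(R_1+R_2) = 9.2×47/115 = 3.76 V. With the source grounded, V_GS = V_G = 3.76 V.
Assume saturation: I_D = (k_n/2)(V_GS − V_t)² = (2.6/2)×(3.76 − 2.4)² = 1.3×1.36² = 2.4 mA.
V_DS = V_DD − I_D·R_D = 9.2 − 2.4×2.7 = 2.71 V.
Saturation requires V_DS ≥ V_GS − V_t = 1.36 V; 2.71 ≥ 1.36 ✓.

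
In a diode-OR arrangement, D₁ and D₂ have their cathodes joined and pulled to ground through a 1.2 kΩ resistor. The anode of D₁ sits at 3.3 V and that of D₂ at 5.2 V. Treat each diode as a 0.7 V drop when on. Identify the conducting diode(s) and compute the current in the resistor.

Assume both conduct. Then node N would need to be at both 3.3−0.7 = 2.6 V and 5.2−0.7 = 4.5 V, which is impossible.
Assume only D₂ conducts: V_N = 5.2 − 0.7 = 4.5 V, so I_R = 4.5/1.2 = 3.75 mA.
Check D₁: its anode-to-cathode voltage is 3.3 − 4.5 = -1.2 V < 0.7 V, so it is off. The assumption is consistent.

Only D₂ conducts; I_R ≈ 3.8 mA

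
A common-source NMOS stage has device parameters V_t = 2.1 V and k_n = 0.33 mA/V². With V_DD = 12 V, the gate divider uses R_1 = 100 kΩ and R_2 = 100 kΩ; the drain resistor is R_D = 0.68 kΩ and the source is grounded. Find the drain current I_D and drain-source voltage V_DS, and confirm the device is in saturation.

V_G = V_DD·R_2/(R_1+R_2) = 12×100/200 = 6 V. With the source grounded, V_GS = V_G = 6 V.
Assume saturation: I_D = (k_n/2)(V_GS − V_t)² = (0.33/2)×(6 − 2.1)² = 0.165×3.9² = 2.51 mA.
V_DS = V_DD − I_D·R_D = 12 − 2.51×0.68 = 10.3 V.
Saturation requires V_DS ≥ V_GS − V_t = 3.9 V; 10.3 ≥ 3.9 ✓.

I_D ≈ 2.5 mA, V_DS ≈ 10 V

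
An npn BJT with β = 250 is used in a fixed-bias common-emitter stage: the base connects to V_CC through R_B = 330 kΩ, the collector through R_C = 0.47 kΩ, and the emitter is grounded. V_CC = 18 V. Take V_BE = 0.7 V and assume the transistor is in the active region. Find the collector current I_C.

I_C ≈ 13 mA

Base loop: V_CC = I_B·R_B + V_BE, so I_B = (18 − 0.7)/330 kΩ = 0.0524 mA.
In the active region I_C = β·I_B = 250 × 0.0524 = 13.1 mA.
Collector loop: V_CE = V_CC − I_C·R_C = 18 − 13.1×0.47 = 11.8 V.
Since V_CE = 11.8 V > V_CE(sat) ≈ 0.2 V, the transistor is in the active region as assumed.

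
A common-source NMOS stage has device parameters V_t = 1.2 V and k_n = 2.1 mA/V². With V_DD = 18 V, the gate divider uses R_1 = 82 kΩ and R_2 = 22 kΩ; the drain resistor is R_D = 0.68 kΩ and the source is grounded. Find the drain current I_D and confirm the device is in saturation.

V_G = V_DD·R_2/(R_1+R_2) = 18×22/104 = 3.81 V. With the source grounded, V_GS = V_G = 3.81 V.
Assume saturation: I_D = (k_n/2)(V_GS − V_t)² = (2.1/2)×(3.81 − 1.2)² = 1.05×2.61² = 7.14 mA.
V_DS = V_DD − I_D·R_D = 18 − 7.14×0.68 = 13.1 V.
Saturation requires V_DS ≥ V_GS − V_t = 2.61 V; 13.1 ≥ 2.61 ✓.

I_D ≈ 7.1 mA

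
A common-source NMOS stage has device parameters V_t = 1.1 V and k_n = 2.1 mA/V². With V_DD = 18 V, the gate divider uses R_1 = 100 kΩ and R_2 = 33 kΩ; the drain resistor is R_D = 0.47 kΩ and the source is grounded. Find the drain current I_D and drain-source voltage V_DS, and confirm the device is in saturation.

V_G = V_DD·R_2/(R_1+R_2) = 18×33/133 = 4.47 V. With the source grounded, V_GS = V_G = 4.47 V.
Assume saturation: I_D = (k_n/2)(V_GS − V_t)² = (2.1/2)×(4.47 − 1.1)² = 1.05×3.37² = 11.9 mA.
V_DS = V_DD − I_D·R_D = 18 − 11.9×0.47 = 12.4 V.
Saturation requires V_DS ≥ V_GS − V_t = 3.37 V; 12.4 ≥ 3.37 ✓.

I_D ≈ 12 mA, V_DS ≈ 12 V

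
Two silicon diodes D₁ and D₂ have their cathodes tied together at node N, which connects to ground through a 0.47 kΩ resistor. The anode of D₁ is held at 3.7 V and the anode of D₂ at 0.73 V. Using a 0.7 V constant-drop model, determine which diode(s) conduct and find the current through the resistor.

Only D₁ conducts; I_R ≈ 6.4 mA

Assume both conduct. Then node N would need to be at both 3.7−0.7 = 3 V and 0.73−0.7 = 0.03 V, which is impossible.
Assume only D₁ conducts: V_N = 3.7 − 0.7 = 3 V, so I_R = 3/0.47 = 6.38 mA.
Check D₂: its anode-to-cathode voltage is 0.73 − 3 = -2.27 V < 0.7 V, so it is off. The assumption is consistent.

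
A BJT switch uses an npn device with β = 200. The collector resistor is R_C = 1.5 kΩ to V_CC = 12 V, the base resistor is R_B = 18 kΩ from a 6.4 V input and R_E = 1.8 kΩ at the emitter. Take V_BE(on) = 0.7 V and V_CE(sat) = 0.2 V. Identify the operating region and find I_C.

active; I_C ≈ 3 mA

Assume active. Base-emitter loop: I_B = (V_BB − V_BE)/(R_B + (β+1)R_E) = (6.4 − 0.7)/(18 + 201×1.8) = 0.015 mA.
I_C = β·I_B = 200×0.015 = 3 mA.
V_CE = V_CC − I_C·R_C − I_E·R_E = 12 − 3×1.5 − 3.02×1.8 = 2.07 V > V_CE(sat), so the active-region assumption holds.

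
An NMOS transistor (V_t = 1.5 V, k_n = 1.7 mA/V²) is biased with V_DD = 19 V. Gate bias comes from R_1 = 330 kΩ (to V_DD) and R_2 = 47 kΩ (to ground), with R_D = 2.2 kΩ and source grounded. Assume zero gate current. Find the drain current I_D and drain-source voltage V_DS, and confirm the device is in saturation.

V_G = V_DD·R_2/(R_1+R_2) = 19×47/377 = 2.37 V. With the source grounded, V_GS = V_G = 2.37 V.
Assume saturation: I_D = (k_n/2)(V_GS − V_t)² = (1.7/2)×(2.37 − 1.5)² = 0.85×0.869² = 0.641 mA.
V_DS = V_DD − I_D·R_D = 19 − 0.641×2.2 = 17.6 V.
Saturation requires V_DS ≥ V_GS − V_t = 0.869 V; 17.6 ≥ 0.869 ✓.

I_D ≈ 0.64 mA, V_DS ≈ 18 V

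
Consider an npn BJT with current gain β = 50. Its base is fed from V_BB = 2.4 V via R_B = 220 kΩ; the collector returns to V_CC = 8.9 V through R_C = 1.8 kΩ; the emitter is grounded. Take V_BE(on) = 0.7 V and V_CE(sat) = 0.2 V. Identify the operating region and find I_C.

active; I_C ≈ 0.39 mA

Assume active. Base-emitter loop: I_B = (V_BB − V_BE)/R_B = (2.4 − 0.7)/220 = 0.00773 mA.
I_C = β·I_B = 50×0.00773 = 0.386 mA.
V_CE = V_CC − I_C·R_C = 8.9 − 0.386×1.8 = 8.2 V > V_CE(sat), so the active-region assumption holds.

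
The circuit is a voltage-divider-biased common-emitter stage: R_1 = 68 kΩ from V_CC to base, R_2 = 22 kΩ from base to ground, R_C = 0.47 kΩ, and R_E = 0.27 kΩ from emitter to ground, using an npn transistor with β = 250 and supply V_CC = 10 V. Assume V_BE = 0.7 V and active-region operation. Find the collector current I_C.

Thevenize the base divider: V_Th = V_CC·R_2/(R_1+R_2) = 10×22/90 = 2.44 V, R_Th = R_1‖R_2 = 16.6 kΩ.
Base-emitter loop: V_Th = I_B·R_Th + V_BE + (β+1)I_B·R_E, so I_B = (2.44 − 0.7) / (16.6 + 251×0.27) = 0.0207 mA.
I_C = β·I_B = 250×0.0207 = 5.17 mA, and I_E = (β+1)I_B = 5.19 mA.
V_CE = V_CC − I_C·R_C − I_E·R_E = 10 − 5.17×0.47 − 5.19×0.27 = 6.17 V.
V_CE = 6.17 V > 0.2 V confirms active-region operation.

I_C ≈ 5.2 mA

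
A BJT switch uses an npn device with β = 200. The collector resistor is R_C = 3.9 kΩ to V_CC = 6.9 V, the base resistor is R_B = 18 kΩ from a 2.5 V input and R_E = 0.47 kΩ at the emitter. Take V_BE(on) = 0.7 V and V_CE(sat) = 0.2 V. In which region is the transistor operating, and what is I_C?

saturation; I_C ≈ 1.5 mA

Assume active: I_B = (2.5 − 0.7)/(18 + 201×0.47) = 0.016 mA, I_C = β·I_B = 3.2 mA.
Then V_CE = 6.9 − 3.2×3.9 − 3.22×0.47 = -7.1 V < 0.2 V — the active assumption fails.
Re-solve with V_CE = 0.2 V. KCL at the emitter: V_E/R_E = (V_BB−0.7−V_E)/R_B + (V_CC−0.2−V_E)/R_C, giving V_E = 0.745 V.
I_C = (V_CC − 0.2 − V_E)/R_C = (6.7 − 0.745)/3.9 = 1.53 mA.
Check: I_B = (1.8 − 0.745)/18 = 0.0586 mA, and β·I_B = 11.7 mA > I_C, confirming saturation.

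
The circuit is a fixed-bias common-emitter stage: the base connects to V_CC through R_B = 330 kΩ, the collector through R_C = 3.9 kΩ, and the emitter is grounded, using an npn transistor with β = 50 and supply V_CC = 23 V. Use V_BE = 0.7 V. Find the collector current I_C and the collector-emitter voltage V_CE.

I_C ≈ 3.4 mA, V_CE ≈ 9.8 V

Base loop: V_CC = I_B·R_B + V_BE, so I_B = (23 − 0.7)/330 kΩ = 0.0676 mA.
In the active region I_C = β·I_B = 50 × 0.0676 = 3.38 mA.
Collector loop: V_CE = V_CC − I_C·R_C = 23 − 3.38×3.9 = 9.82 V.
Since V_CE = 9.82 V > V_CE(sat) ≈ 0.2 V, the transistor is in the active region as assumed.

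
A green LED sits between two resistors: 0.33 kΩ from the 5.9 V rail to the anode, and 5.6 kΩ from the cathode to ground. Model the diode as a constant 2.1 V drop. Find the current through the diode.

I ≈ 0.64 mA

The two resistors are in series with the diode, so KVL gives 5.9 = I·0.33 + 2.1 + I·5.6.
I = (5.9 − 2.1) / (0.33 + 5.6) kΩ = 3.8 / 5.93 = 0.641 mA.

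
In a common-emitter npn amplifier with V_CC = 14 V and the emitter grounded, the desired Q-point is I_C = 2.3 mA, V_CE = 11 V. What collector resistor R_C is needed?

Collector loop: V_CC = I_C·R_C + V_CE.
R_C = (V_CC − V_CE)/I_C = (14 − 11)/2.3 = 1.3 kΩ.

R_C ≈ 1.3 kΩ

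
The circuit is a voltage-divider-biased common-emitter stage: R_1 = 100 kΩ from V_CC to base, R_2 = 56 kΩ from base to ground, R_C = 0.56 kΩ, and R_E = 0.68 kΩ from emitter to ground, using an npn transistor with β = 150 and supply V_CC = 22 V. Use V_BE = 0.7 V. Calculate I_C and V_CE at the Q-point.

I_C ≈ 7.8 mA, V_CE ≈ 12 V

Thevenize the base divider: V_Th = V_CC·R_2/(R_1+R_2) = 22×56/156 = 7.9 V, R_Th = R_1‖R_2 = 35.9 kΩ.
Base-emitter loop: V_Th = I_B·R_Th + V_BE + (β+1)I_B·R_E, so I_B = (7.9 − 0.7) / (35.9 + 151×0.68) = 0.0519 mA.
I_C = β·I_B = 150×0.0519 = 7.79 mA, and I_E = (β+1)I_B = 7.84 mA.
V_CE = V_CC − I_C·R_C − I_E·R_E = 22 − 7.79×0.56 − 7.84×0.68 = 12.3 V.
V_CE = 12.3 V > 0.2 V confirms active-region operation.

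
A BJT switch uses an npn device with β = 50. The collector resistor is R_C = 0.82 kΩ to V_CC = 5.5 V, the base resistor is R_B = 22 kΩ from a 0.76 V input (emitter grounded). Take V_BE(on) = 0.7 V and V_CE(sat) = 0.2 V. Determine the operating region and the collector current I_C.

active; I_C ≈ 0.14 mA

Assume active. Base-emitter loop: I_B = (V_BB − V_BE)/R_B = (0.76 − 0.7)/22 = 0.00273 mA.
I_C = β·I_B = 50×0.00273 = 0.136 mA.
V_CE = V_CC − I_C·R_C = 5.5 − 0.136×0.82 = 5.39 V > V_CE(sat), so the active-region assumption holds.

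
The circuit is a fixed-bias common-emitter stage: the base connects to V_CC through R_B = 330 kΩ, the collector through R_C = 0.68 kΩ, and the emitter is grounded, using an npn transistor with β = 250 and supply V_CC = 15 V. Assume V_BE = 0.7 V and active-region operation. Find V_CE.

V_CE ≈ 7.6 V

Base loop: V_CC = I_B·R_B + V_BE, so I_B = (15 − 0.7)/330 kΩ = 0.0433 mA.
In the active region I_C = β·I_B = 250 × 0.0433 = 10.8 mA.
Collector loop: V_CE = V_CC − I_C·R_C = 15 − 10.8×0.68 = 7.63 V.
Since V_CE = 7.63 V > V_CE(sat) ≈ 0.2 V, the transistor is in the active region as assumed.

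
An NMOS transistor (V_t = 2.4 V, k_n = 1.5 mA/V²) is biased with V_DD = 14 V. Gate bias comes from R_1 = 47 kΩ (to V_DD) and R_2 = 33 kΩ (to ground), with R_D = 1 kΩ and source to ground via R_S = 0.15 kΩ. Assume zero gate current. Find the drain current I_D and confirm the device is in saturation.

V_G = V_DD·R_2/(R_1+R_2) = 14×33/80 = 5.78 V.
Assume saturation: I_D = (k_n/2)(V_GS − V_t)² with V_GS = V_G − I_D·R_S = 5.78 − 0.15·I_D.
Substituting gives 0.0169·I_D² − 1.76·I_D + 8.54 = 0, with roots I_D = 5.11 or 99.2 mA.
The root I_D = 99.2 mA gives V_GS = -9.1 V ≤ V_t, so take I_D = 5.11 mA.
Then V_GS = 5.01 V and V_DS = V_DD − I_D(R_D+R_S) = 14 − 5.11×1.15 = 8.13 V.
Saturation requires V_DS ≥ V_GS − V_t = 2.61 V; 8.13 ≥ 2.61 ✓.

I_D ≈ 5.1 mA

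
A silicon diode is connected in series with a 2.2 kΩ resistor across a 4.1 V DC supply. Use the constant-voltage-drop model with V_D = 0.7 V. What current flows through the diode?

I ≈ 1.5 mA

KVL around the loop: 4.1 = V_D + I·R = 0.7 + I × 2.2 kΩ.
So I = (4.1 − 0.7) / 2.2 kΩ = 3.4 / 2.2 = 1.55 mA.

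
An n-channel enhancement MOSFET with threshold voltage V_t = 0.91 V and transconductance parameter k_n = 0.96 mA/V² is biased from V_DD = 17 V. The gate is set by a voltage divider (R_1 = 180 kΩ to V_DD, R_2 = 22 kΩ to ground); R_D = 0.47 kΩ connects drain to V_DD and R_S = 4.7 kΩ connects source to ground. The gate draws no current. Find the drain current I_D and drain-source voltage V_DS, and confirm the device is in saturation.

V_G = V_DD·R_2/(R_1+R_2) = 17×22/202 = 1.85 V.
Assume saturation: I_D = (k_n/2)(V_GS − V_t)² with V_GS = V_G − I_D·R_S = 1.85 − 4.7·I_D.
Substituting gives 10.6·I_D² − 5.25·I_D + 0.425 = 0, with roots I_D = 0.102 or 0.393 mA.
The root I_D = 0.393 mA gives V_GS = 0.0054 V ≤ V_t, so take I_D = 0.102 mA.
Then V_GS = 1.37 V and V_DS = V_DD − I_D(R_D+R_S) = 17 − 0.102×5.17 = 16.5 V.
Saturation requires V_DS ≥ V_GS − V_t = 0.461 V; 16.5 ≥ 0.461 ✓.

I_D ≈ 0.1 mA, V_DS ≈ 16 V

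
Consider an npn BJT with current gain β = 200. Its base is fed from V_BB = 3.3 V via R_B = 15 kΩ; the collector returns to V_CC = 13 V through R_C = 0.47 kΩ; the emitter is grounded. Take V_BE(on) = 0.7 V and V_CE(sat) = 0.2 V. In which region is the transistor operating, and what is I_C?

saturation; I_C ≈ 27 mA

Assume active: I_B = (3.3 − 0.7)/15 = 0.173 mA, giving I_C = β·I_B = 34.7 mA.
But then V_CE = 13 − 34.7×0.47 = -3.29 V < V_CE(sat) = 0.2 V — impossible in the active region.
So the transistor is saturated. With V_CE = 0.2 V, I_C = (V_CC − 0.2)/R_C = 12.8/0.47 = 27.2 mA.
Check: β·I_B = 34.7 mA > I_C = 27.2 mA, confirming saturation.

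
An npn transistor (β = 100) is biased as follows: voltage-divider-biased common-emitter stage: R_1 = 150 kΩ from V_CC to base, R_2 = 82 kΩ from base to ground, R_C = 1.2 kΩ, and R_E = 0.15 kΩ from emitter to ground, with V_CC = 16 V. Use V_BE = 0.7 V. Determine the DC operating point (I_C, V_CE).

I_C ≈ 7.3 mA, V_CE ≈ 6.2 V

Thevenize the base divider: V_Th = V_CC·R_2/(R_1+R_2) = 16×82/232 = 5.66 V, R_Th = R_1‖R_2 = 53 kΩ.
Base-emitter loop: V_Th = I_B·R_Th + V_BE + (β+1)I_B·R_E, so I_B = (5.66 − 0.7) / (53 + 101×0.15) = 0.0727 mA.
I_C = β·I_B = 100×0.0727 = 7.27 mA, and I_E = (β+1)I_B = 7.34 mA.
V_CE = V_CC − I_C·R_C − I_E·R_E = 16 − 7.27×1.2 − 7.34×0.15 = 6.18 V.
V_CE = 6.18 V > 0.2 V confirms active-region operation.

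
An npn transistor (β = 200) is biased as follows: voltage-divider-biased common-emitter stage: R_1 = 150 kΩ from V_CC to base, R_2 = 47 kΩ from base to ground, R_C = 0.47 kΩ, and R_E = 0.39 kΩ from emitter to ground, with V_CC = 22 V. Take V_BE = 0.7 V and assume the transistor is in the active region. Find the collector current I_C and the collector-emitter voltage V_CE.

I_C ≈ 8 mA, V_CE ≈ 15 V

Thevenize the base divider: V_Th = V_CC·R_2/(R_1+R_2) = 22×47/197 = 5.25 V, R_Th = R_1‖R_2 = 35.8 kΩ.
Base-emitter loop: V_Th = I_B·R_Th + V_BE + (β+1)I_B·R_E, so I_B = (5.25 − 0.7) / (35.8 + 201×0.39) = 0.0398 mA.
I_C = β·I_B = 200×0.0398 = 7.97 mA, and I_E = (β+1)I_B = 8.01 mA.
V_CE = V_CC − I_C·R_C − I_E·R_E = 22 − 7.97×0.47 − 8.01×0.39 = 15.1 V.
V_CE = 15.1 V > 0.2 V confirms active-region operation.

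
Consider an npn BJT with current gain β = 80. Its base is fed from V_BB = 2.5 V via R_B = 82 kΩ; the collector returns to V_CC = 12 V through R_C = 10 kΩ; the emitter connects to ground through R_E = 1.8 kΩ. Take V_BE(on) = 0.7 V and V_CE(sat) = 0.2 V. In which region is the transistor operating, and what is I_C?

active; I_C ≈ 0.63 mA

Assume active. Base-emitter loop: I_B = (V_BB − V_BE)/(R_B + (β+1)R_E) = (2.5 − 0.7)/(82 + 81×1.8) = 0.0079 mA.
I_C = β·I_B = 80×0.0079 = 0.632 mA.
V_CE = V_CC − I_C·R_C − I_E·R_E = 12 − 0.632×10 − 0.64×1.8 = 4.53 V > V_CE(sat), so the active-region assumption holds.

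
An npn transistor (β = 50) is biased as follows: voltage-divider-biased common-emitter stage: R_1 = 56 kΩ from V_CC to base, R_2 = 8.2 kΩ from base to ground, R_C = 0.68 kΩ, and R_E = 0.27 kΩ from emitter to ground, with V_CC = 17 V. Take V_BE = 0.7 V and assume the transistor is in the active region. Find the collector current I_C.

Thevenize the base divider: V_Th = V_CC·R_2/(R_1+R_2) = 17×8.2/64.2 = 2.17 V, R_Th = R_1‖R_2 = 7.15 kΩ.
Base-emitter loop: V_Th = I_B·R_Th + V_BE + (β+1)I_B·R_E, so I_B = (2.17 − 0.7) / (7.15 + 51×0.27) = 0.0703 mA.
I_C = β·I_B = 50×0.0703 = 3.52 mA, and I_E = (β+1)I_B = 3.59 mA.
V_CE = V_CC − I_C·R_C − I_E·R_E = 17 − 3.52×0.68 − 3.59×0.27 = 13.6 V.
V_CE = 13.6 V > 0.2 V confirms active-region operation.

I_C ≈ 3.5 mA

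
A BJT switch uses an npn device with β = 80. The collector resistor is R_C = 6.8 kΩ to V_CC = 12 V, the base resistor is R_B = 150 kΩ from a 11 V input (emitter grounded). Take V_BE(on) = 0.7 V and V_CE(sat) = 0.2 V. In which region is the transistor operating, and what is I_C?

saturation; I_C ≈ 1.7 mA

Assume active: I_B = (11 − 0.7)/150 = 0.0687 mA, giving I_C = β·I_B = 5.49 mA.
But then V_CE = 12 − 5.49×6.8 = -25.4 V < V_CE(sat) = 0.2 V — impossible in the active region.
So the transistor is saturated. With V_CE = 0.2 V, I_C = (V_CC − 0.2)/R_C = 11.8/6.8 = 1.74 mA.
Check: β·I_B = 5.49 mA > I_C = 1.74 mA, confirming saturation.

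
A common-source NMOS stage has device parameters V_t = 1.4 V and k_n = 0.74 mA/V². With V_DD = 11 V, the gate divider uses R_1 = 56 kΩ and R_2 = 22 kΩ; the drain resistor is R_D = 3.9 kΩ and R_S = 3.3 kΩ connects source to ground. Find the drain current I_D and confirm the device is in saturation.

I_D ≈ 0.26 mA

V_G = V_DD·R_2/(R_1+R_2) = 11×22/78 = 3.1 V.
Assume saturation: I_D = (k_n/2)(V_GS − V_t)² with V_GS = V_G − I_D·R_S = 3.1 − 3.3·I_D.
Substituting gives 4.03·I_D² − 5.16·I_D + 1.07 = 0, with roots I_D = 0.261 or 1.02 mA.
The root I_D = 1.02 mA gives V_GS = -0.259 V ≤ V_t, so take I_D = 0.261 mA.
Then V_GS = 2.24 V and V_DS = V_DD − I_D(R_D+R_S) = 11 − 0.261×7.2 = 9.12 V.
Saturation requires V_DS ≥ V_GS − V_t = 0.84 V; 9.12 ≥ 0.84 ✓.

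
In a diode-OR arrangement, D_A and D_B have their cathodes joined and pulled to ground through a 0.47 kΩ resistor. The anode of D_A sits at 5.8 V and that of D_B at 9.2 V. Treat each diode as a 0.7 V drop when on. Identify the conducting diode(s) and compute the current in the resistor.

Assume both conduct. Then node N would need to be at both 5.8−0.7 = 5.1 V and 9.2−0.7 = 8.5 V, which is impossible.
Assume only D_B conducts: V_N = 9.2 − 0.7 = 8.5 V, so I_R = 8.5/0.47 = 18.1 mA.
Check D_A: its anode-to-cathode voltage is 5.8 − 8.5 = -2.7 V < 0.7 V, so it is off. The assumption is consistent.

Only D_B conducts; I_R ≈ 18 mA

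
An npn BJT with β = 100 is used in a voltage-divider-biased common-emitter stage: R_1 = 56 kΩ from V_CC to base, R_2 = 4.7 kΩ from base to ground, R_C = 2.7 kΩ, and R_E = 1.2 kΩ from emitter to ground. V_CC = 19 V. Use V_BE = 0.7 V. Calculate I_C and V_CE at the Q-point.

Thevenize the base divider: V_Th = V_CC·R_2/(R_1+R_2) = 19×4.7/60.7 = 1.47 V, R_Th = R_1‖R_2 = 4.34 kΩ.
Base-emitter loop: V_Th = I_B·R_Th + V_BE + (β+1)I_B·R_E, so I_B = (1.47 − 0.7) / (4.34 + 101×1.2) = 0.00614 mA.
I_C = β·I_B = 100×0.00614 = 0.614 mA, and I_E = (β+1)I_B = 0.62 mA.
V_CE = V_CC − I_C·R_C − I_E·R_E = 19 − 0.614×2.7 − 0.62×1.2 = 16.6 V.
V_CE = 16.6 V > 0.2 V confirms active-region operation.

I_C ≈ 0.61 mA, V_CE ≈ 17 V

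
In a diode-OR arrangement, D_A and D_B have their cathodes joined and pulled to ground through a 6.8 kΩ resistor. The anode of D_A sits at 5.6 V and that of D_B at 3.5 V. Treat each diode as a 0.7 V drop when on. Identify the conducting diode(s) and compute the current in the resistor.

Assume both conduct. Then node N would need to be at both 5.6−0.7 = 4.9 V and 3.5−0.7 = 2.8 V, which is impossible.
Assume only D_A conducts: V_N = 5.6 − 0.7 = 4.9 V, so I_R = 4.9/6.8 = 0.721 mA.
Check D_B: its anode-to-cathode voltage is 3.5 − 4.9 = -1.4 V < 0.7 V, so it is off. The assumption is consistent.

Only D_A conducts; I_R ≈ 0.72 mA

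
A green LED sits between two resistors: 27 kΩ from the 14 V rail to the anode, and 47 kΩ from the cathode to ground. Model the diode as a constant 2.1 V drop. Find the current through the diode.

The two resistors are in series with the diode, so KVL gives 14 = I·27 + 2.1 + I·47.
I = (14 − 2.1) / (27 + 47) kΩ = 11.9 / 74 = 0.161 mA.

I ≈ 0.16 mA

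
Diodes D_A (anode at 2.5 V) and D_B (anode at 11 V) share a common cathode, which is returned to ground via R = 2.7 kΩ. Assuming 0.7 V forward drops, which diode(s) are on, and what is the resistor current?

Assume both conduct. Then node N would need to be at both 2.5−0.7 = 1.8 V and 11−0.7 = 10.3 V, which is impossible.
Assume only D_B conducts: V_N = 11 − 0.7 = 10.3 V, so I_R = 10.3/2.7 = 3.81 mA.
Check D_A: its anode-to-cathode voltage is 2.5 − 10.3 = -7.8 V < 0.7 V, so it is off. The assumption is consistent.

Only D_B conducts; I_R ≈ 3.8 mA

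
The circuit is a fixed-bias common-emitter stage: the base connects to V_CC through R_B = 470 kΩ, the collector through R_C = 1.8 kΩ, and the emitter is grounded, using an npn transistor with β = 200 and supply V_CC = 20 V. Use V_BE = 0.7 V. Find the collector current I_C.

Base loop: V_CC = I_B·R_B + V_BE, so I_B = (20 − 0.7)/470 kΩ = 0.0411 mA.
In the active region I_C = β·I_B = 200 × 0.0411 = 8.21 mA.
Collector loop: V_CE = V_CC − I_C·R_C = 20 − 8.21×1.8 = 5.22 V.
Since V_CE = 5.22 V > V_CE(sat) ≈ 0.2 V, the transistor is in the active region as assumed.

I_C ≈ 8.2 mA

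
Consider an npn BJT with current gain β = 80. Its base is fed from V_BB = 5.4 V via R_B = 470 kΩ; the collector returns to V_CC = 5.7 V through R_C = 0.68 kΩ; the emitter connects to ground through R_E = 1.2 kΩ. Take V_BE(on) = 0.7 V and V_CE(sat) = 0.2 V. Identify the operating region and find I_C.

Assume active. Base-emitter loop: I_B = (V_BB − V_BE)/(R_B + (β+1)R_E) = (5.4 − 0.7)/(470 + 81×1.2) = 0.00829 mA.
I_C = β·I_B = 80×0.00829 = 0.663 mA.
V_CE = V_CC − I_C·R_C − I_E·R_E = 5.7 − 0.663×0.68 − 0.671×1.2 = 4.44 V > V_CE(sat), so the active-region assumption holds.

active; I_C ≈ 0.66 mA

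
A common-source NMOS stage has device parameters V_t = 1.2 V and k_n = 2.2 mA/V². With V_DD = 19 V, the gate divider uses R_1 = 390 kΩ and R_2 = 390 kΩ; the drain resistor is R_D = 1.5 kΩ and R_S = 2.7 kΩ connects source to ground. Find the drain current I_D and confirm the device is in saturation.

I_D ≈ 2.5 mA

V_G = V_DD·R_2/(R_1+R_2) = 19×390/780 = 9.5 V.
Assume saturation: I_D = (k_n/2)(V_GS − V_t)² with V_GS = V_G − I_D·R_S = 9.5 − 2.7·I_D.
Substituting gives 8.02·I_D² − 50.3·I_D + 75.8 = 0, with roots I_D = 2.51 or 3.76 mA.
The root I_D = 3.76 mA gives V_GS = -0.649 V ≤ V_t, so take I_D = 2.51 mA.
Then V_GS = 2.71 V and V_DS = V_DD − I_D(R_D+R_S) = 19 − 2.51×4.2 = 8.44 V.
Saturation requires V_DS ≥ V_GS − V_t = 1.51 V; 8.44 ≥ 1.51 ✓.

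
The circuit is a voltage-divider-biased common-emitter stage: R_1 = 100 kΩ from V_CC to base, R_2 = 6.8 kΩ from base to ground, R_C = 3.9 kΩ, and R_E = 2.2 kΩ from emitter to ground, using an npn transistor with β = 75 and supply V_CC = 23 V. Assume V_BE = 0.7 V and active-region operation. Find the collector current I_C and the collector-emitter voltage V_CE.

Thevenize the base divider: V_Th = V_CC·R_2/(R_1+R_2) = 23×6.8/107 = 1.46 V, R_Th = R_1‖R_2 = 6.37 kΩ.
Base-emitter loop: V_Th = I_B·R_Th + V_BE + (β+1)I_B·R_E, so I_B = (1.46 − 0.7) / (6.37 + 76×2.2) = 0.0044 mA.
I_C = β·I_B = 75×0.0044 = 0.33 mA, and I_E = (β+1)I_B = 0.335 mA.
V_CE = V_CC − I_C·R_C − I_E·R_E = 23 − 0.33×3.9 − 0.335×2.2 = 21 V.
V_CE = 21 V > 0.2 V confirms active-region operation.

I_C ≈ 0.33 mA, V_CE ≈ 21 V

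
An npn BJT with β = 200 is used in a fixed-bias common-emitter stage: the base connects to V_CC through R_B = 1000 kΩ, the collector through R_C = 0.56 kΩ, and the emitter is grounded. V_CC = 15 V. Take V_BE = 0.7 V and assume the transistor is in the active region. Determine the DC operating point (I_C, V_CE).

Base loop: V_CC = I_B·R_B + V_BE, so I_B = (15 − 0.7)/1000 kΩ = 0.0143 mA.
In the active region I_C = β·I_B = 200 × 0.0143 = 2.86 mA.
Collector loop: V_CE = V_CC − I_C·R_C = 15 − 2.86×0.56 = 13.4 V.
Since V_CE = 13.4 V > V_CE(sat) ≈ 0.2 V, the transistor is in the active region as assumed.

I_C ≈ 2.9 mA, V_CE ≈ 13 V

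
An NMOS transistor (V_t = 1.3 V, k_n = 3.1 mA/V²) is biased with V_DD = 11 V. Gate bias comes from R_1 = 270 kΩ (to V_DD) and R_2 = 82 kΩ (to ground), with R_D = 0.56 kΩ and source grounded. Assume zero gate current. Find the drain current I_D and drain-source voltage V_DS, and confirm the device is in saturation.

V_G = V_DD·R_2/(R_1+R_2) = 11×82/352 = 2.56 V. With the source grounded, V_GS = V_G = 2.56 V.
Assume saturation: I_D = (k_n/2)(V_GS − V_t)² = (3.1/2)×(2.56 − 1.3)² = 1.55×1.26² = 2.47 mA.
V_DS = V_DD − I_D·R_D = 11 − 2.47×0.56 = 9.62 V.
Saturation requires V_DS ≥ V_GS − V_t = 1.26 V; 9.62 ≥ 1.26 ✓.

I_D ≈ 2.5 mA, V_DS ≈ 9.6 V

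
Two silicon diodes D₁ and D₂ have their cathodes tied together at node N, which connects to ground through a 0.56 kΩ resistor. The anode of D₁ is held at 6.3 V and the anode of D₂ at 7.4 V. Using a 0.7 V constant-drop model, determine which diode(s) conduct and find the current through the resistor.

Assume both conduct. Then node N would need to be at both 6.3−0.7 = 5.6 V and 7.4−0.7 = 6.7 V, which is impossible.
Assume only D₂ conducts: V_N = 7.4 − 0.7 = 6.7 V, so I_R = 6.7/0.56 = 12 mA.
Check D₁: its anode-to-cathode voltage is 6.3 − 6.7 = -0.4 V < 0.7 V, so it is off. The assumption is consistent.

Only D₂ conducts; I_R ≈ 12 mA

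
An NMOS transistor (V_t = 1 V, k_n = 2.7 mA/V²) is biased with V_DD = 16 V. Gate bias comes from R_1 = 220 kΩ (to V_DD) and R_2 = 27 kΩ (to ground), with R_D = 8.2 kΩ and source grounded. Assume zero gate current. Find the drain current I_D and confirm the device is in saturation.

I_D ≈ 0.76 mA

V_G = V_DD·R_2/(R_1+R_2) = 16×27/247 = 1.75 V. With the source grounded, V_GS = V_G = 1.75 V.
Assume saturation: I_D = (k_n/2)(V_GS − V_t)² = (2.7/2)×(1.75 − 1)² = 1.35×0.749² = 0.757 mA.
V_DS = V_DD − I_D·R_D = 16 − 0.757×8.2 = 9.79 V.
Saturation requires V_DS ≥ V_GS − V_t = 0.749 V; 9.79 ≥ 0.749 ✓.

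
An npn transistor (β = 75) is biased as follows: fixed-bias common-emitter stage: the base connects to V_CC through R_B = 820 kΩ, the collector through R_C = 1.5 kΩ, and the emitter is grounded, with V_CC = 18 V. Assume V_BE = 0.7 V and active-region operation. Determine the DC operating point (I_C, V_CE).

I_C ≈ 1.6 mA, V_CE ≈ 16 V

Base loop: V_CC = I_B·R_B + V_BE, so I_B = (18 − 0.7)/820 kΩ = 0.0211 mA.
In the active region I_C = β·I_B = 75 × 0.0211 = 1.58 mA.
Collector loop: V_CE = V_CC − I_C·R_C = 18 − 1.58×1.5 = 15.6 V.
Since V_CE = 15.6 V > V_CE(sat) ≈ 0.2 V, the transistor is in the active region as assumed.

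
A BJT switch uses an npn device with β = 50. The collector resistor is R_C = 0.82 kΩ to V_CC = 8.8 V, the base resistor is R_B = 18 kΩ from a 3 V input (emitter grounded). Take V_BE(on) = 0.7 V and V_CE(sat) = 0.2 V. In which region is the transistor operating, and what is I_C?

Assume active. Base-emitter loop: I_B = (V_BB − V_BE)/R_B = (3 − 0.7)/18 = 0.128 mA.
I_C = β·I_B = 50×0.128 = 6.39 mA.
V_CE = V_CC − I_C·R_C = 8.8 − 6.39×0.82 = 3.56 V > V_CE(sat), so the active-region assumption holds.

active; I_C ≈ 6.4 mA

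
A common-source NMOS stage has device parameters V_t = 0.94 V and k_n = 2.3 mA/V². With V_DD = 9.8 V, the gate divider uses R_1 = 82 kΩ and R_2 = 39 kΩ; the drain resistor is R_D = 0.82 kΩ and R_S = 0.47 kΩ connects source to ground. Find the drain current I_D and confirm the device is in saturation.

V_G = V_DD·R_2/(R_1+R_2) = 9.8×39/121 = 3.16 V.
Assume saturation: I_D = (k_n/2)(V_GS − V_t)² with V_GS = V_G − I_D·R_S = 3.16 − 0.47·I_D.
Substituting gives 0.254·I_D² − 3.4·I_D + 5.66 = 0, with roots I_D = 1.95 or 11.4 mA.
The root I_D = 11.4 mA gives V_GS = -2.21 V ≤ V_t, so take I_D = 1.95 mA.
Then V_GS = 2.24 V and V_DS = V_DD − I_D(R_D+R_S) = 9.8 − 1.95×1.29 = 7.28 V.
Saturation requires V_DS ≥ V_GS − V_t = 1.3 V; 7.28 ≥ 1.3 ✓.

I_D ≈ 2 mA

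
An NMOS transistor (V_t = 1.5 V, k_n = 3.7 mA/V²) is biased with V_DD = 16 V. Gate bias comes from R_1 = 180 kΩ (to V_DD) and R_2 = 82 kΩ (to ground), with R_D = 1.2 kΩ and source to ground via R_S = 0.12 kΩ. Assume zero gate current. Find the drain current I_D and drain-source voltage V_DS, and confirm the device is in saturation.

V_G = V_DD·R_2/(R_1+R_2) = 16×82/262 = 5.01 V.
Assume saturation: I_D = (k_n/2)(V_GS − V_t)² with V_GS = V_G − I_D·R_S = 5.01 − 0.12·I_D.
Substituting gives 0.0266·I_D² − 2.56·I_D + 22.8 = 0, with roots I_D = 9.93 or 86.1 mA.
The root I_D = 86.1 mA gives V_GS = -5.32 V ≤ V_t, so take I_D = 9.93 mA.
Then V_GS = 3.82 V and V_DS = V_DD − I_D(R_D+R_S) = 16 − 9.93×1.32 = 2.9 V.
Saturation requires V_DS ≥ V_GS − V_t = 2.32 V; 2.9 ≥ 2.32 ✓.

I_D ≈ 9.9 mA, V_DS ≈ 2.9 V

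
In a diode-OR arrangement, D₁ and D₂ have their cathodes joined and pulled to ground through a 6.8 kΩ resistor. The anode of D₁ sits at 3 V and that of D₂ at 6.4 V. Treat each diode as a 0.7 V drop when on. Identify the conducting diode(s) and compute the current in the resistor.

Only D₂ conducts; I_R ≈ 0.84 mA

Assume both conduct. Then node N would need to be at both 3−0.7 = 2.3 V and 6.4−0.7 = 5.7 V, which is impossible.
Assume only D₂ conducts: V_N = 6.4 − 0.7 = 5.7 V, so I_R = 5.7/6.8 = 0.838 mA.
Check D₁: its anode-to-cathode voltage is 3 − 5.7 = -2.7 V < 0.7 V, so it is off. The assumption is consistent.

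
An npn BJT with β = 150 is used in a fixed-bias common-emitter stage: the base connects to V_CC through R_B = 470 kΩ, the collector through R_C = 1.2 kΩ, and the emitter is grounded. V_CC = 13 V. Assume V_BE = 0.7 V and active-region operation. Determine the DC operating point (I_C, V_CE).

I_C ≈ 3.9 mA, V_CE ≈ 8.3 V

Base loop: V_CC = I_B·R_B + V_BE, so I_B = (13 − 0.7)/470 kΩ = 0.0262 mA.
In the active region I_C = β·I_B = 150 × 0.0262 = 3.93 mA.
Collector loop: V_CE = V_CC − I_C·R_C = 13 − 3.93×1.2 = 8.29 V.
Since V_CE = 8.29 V > V_CE(sat) ≈ 0.2 V, the transistor is in the active region as assumed.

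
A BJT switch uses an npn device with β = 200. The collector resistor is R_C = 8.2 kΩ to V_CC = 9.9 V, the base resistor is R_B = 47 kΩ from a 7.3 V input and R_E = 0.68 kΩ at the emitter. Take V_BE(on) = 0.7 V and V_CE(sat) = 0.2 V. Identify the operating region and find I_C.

saturation; I_C ≈ 1.1 mA

Assume active: I_B = (7.3 − 0.7)/(47 + 201×0.68) = 0.0359 mA, I_C = β·I_B = 7.19 mA.
Then V_CE = 9.9 − 7.19×8.2 − 7.22×0.68 = -53.9 V < 0.2 V — the active assumption fails.
Re-solve with V_CE = 0.2 V. KCL at the emitter: V_E/R_E = (V_BB−0.7−V_E)/R_B + (V_CC−0.2−V_E)/R_C, giving V_E = 0.82 V.
I_C = (V_CC − 0.2 − V_E)/R_C = (9.7 − 0.82)/8.2 = 1.08 mA.
Check: I_B = (6.6 − 0.82)/47 = 0.123 mA, and β·I_B = 24.6 mA > I_C, confirming saturation.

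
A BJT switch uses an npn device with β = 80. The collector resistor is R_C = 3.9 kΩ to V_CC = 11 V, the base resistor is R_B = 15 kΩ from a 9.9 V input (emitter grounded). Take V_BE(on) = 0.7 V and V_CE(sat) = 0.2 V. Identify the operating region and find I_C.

Assume active: I_B = (9.9 − 0.7)/15 = 0.613 mA, giving I_C = β·I_B = 49.1 mA.
But then V_CE = 11 − 49.1×3.9 = -180 V < V_CE(sat) = 0.2 V — impossible in the active region.
So the transistor is saturated. With V_CE = 0.2 V, I_C = (V_CC − 0.2)/R_C = 10.8/3.9 = 2.77 mA.
Check: β·I_B = 49.1 mA > I_C = 2.77 mA, confirming saturation.

saturation; I_C ≈ 2.8 mA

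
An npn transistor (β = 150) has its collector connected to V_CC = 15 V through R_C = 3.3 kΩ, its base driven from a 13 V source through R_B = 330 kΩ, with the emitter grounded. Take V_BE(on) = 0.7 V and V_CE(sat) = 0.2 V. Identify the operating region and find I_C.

saturation; I_C ≈ 4.5 mA

Assume active: I_B = (13 − 0.7)/330 = 0.0373 mA, giving I_C = β·I_B = 5.59 mA.
But then V_CE = 15 − 5.59×3.3 = -3.45 V < V_CE(sat) = 0.2 V — impossible in the active region.
So the transistor is saturated. With V_CE = 0.2 V, I_C = (V_CC − 0.2)/R_C = 14.8/3.3 = 4.48 mA.
Check: β·I_B = 5.59 mA > I_C = 4.48 mA, confirming saturation.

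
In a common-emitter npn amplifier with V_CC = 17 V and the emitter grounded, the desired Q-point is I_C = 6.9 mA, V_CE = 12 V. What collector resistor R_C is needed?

Collector loop: V_CC = I_C·R_C + V_CE.
R_C = (V_CC − V_CE)/I_C = (17 − 12)/6.9 = 0.725 kΩ.

R_C ≈ 0.72 kΩ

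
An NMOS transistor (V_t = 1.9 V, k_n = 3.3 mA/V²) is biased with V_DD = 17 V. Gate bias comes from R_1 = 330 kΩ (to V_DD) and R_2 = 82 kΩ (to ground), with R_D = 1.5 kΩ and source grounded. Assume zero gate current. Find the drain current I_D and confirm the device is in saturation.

I_D ≈ 3.6 mA

V_G = V_DD·R_2/(R_1+R_2) = 17×82/412 = 3.38 V. With the source grounded, V_GS = V_G = 3.38 V.
Assume saturation: I_D = (k_n/2)(V_GS − V_t)² = (3.3/2)×(3.38 − 1.9)² = 1.65×1.48² = 3.63 mA.
V_DS = V_DD − I_D·R_D = 17 − 3.63×1.5 = 11.6 V.
Saturation requires V_DS ≥ V_GS − V_t = 1.48 V; 11.6 ≥ 1.48 ✓.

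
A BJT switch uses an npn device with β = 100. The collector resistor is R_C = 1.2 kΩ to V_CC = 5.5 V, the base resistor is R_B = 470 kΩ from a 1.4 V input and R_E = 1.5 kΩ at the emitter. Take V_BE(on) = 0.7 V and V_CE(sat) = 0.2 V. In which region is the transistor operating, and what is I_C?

active; I_C ≈ 0.11 mA

Assume active. Base-emitter loop: I_B = (V_BB − V_BE)/(R_B + (β+1)R_E) = (1.4 − 0.7)/(470 + 101×1.5) = 0.00113 mA.
I_C = β·I_B = 100×0.00113 = 0.113 mA.
V_CE = V_CC − I_C·R_C − I_E·R_E = 5.5 − 0.113×1.2 − 0.114×1.5 = 5.19 V > V_CE(sat), so the active-region assumption holds.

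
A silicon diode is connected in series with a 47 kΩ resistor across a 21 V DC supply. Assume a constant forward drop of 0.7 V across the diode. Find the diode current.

KVL around the loop: 21 = V_D + I·R = 0.7 + I × 47 kΩ.
So I = (21 − 0.7) / 47 kΩ = 20.3 / 47 = 0.432 mA.

I ≈ 0.43 mA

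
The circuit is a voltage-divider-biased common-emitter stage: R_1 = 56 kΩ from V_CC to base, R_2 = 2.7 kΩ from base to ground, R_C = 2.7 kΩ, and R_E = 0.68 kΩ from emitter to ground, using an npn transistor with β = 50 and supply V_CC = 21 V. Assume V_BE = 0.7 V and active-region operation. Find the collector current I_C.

I_C ≈ 0.36 mA

Thevenize the base divider: V_Th = V_CC·R_2/(R_1+R_2) = 21×2.7/58.7 = 0.966 V, R_Th = R_1‖R_2 = 2.58 kΩ.
Base-emitter loop: V_Th = I_B·R_Th + V_BE + (β+1)I_B·R_E, so I_B = (0.966 − 0.7) / (2.58 + 51×0.68) = 0.00714 mA.
I_C = β·I_B = 50×0.00714 = 0.357 mA, and I_E = (β+1)I_B = 0.364 mA.
V_CE = V_CC − I_C·R_C − I_E·R_E = 21 − 0.357×2.7 − 0.364×0.68 = 19.8 V.
V_CE = 19.8 V > 0.2 V confirms active-region operation.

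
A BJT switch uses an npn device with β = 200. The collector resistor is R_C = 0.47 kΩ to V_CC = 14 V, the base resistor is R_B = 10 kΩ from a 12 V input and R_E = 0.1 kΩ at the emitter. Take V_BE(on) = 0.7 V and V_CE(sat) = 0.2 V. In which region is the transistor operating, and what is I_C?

saturation; I_C ≈ 24 mA

Assume active: I_B = (12 − 0.7)/(10 + 201×0.1) = 0.375 mA, I_C = β·I_B = 75.1 mA.
Then V_CE = 14 − 75.1×0.47 − 75.5×0.1 = -28.8 V < 0.2 V — the active assumption fails.
Re-solve with V_CE = 0.2 V. KCL at the emitter: V_E/R_E = (V_BB−0.7−V_E)/R_B + (V_CC−0.2−V_E)/R_C, giving V_E = 2.49 V.
I_C = (V_CC − 0.2 − V_E)/R_C = (13.8 − 2.49)/0.47 = 24.1 mA.
Check: I_B = (11.3 − 2.49)/10 = 0.881 mA, and β·I_B = 176 mA > I_C, confirming saturation.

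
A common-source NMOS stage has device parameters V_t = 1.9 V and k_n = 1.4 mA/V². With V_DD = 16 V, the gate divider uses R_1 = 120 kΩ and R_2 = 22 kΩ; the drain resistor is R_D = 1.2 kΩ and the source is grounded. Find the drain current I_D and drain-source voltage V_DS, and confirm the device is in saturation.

V_G = V_DD·R_2/(R_1+R_2) = 16×22/142 = 2.48 V. With the source grounded, V_GS = V_G = 2.48 V.
Assume saturation: I_D = (k_n/2)(V_GS − V_t)² = (1.4/2)×(2.48 − 1.9)² = 0.7×0.579² = 0.235 mA.
V_DS = V_DD − I_D·R_D = 16 − 0.235×1.2 = 15.7 V.
Saturation requires V_DS ≥ V_GS − V_t = 0.579 V; 15.7 ≥ 0.579 ✓.

I_D ≈ 0.23 mA, V_DS ≈ 16 V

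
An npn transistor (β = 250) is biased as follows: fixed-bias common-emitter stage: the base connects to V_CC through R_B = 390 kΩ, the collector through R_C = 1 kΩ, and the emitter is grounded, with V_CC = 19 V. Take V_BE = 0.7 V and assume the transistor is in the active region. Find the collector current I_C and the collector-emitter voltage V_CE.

I_C ≈ 12 mA, V_CE ≈ 7.3 V

Base loop: V_CC = I_B·R_B + V_BE, so I_B = (19 − 0.7)/390 kΩ = 0.0469 mA.
In the active region I_C = β·I_B = 250 × 0.0469 = 11.7 mA.
Collector loop: V_CE = V_CC − I_C·R_C = 19 − 11.7×1 = 7.27 V.
Since V_CE = 7.27 V > V_CE(sat) ≈ 0.2 V, the transistor is in the active region as assumed.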